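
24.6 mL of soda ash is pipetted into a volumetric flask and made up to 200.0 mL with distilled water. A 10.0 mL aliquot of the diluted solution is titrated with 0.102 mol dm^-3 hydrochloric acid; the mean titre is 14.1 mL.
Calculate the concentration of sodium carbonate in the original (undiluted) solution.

Na2CO3 + 2 HCl → 2 NaCl + H2O + CO2
n(HCl) = 0.0141 × 0.102 = 1.44 × 10^-3 mol
From the 1:2 ratio, n(Na2CO3) in the aliquot = 1/2 × 1.44 × 10^-3 = 7.19 × 10^-4 mol
[Na2CO3]_dilute = 7.19 × 10^-4 / 0.0100 = 0.0719 mol/L
Dilution factor = 200.0 / 24.6 = 8.130
[Na2CO3]_stock = 0.0719 × 8.130 = 0.585 mol/L

0.585 mol/L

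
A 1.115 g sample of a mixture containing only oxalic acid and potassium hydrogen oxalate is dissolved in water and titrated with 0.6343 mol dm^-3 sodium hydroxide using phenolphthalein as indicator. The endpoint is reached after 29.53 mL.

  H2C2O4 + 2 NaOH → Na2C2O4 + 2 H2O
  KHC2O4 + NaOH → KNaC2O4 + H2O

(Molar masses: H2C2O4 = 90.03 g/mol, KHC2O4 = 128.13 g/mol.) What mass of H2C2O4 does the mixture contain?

n(NaOH) = 0.02953 × 0.6343 = 0.01873 mol
Let x = n(H2C2O4), y = n(KHC2O4).
Titrant: 2x + 1y = 0.01873;  mass: 90.03x + 128.13y = 1.115
Solving, x = 7.730 × 10^-3 mol, y = 3.271 × 10^-3 mol
mass of H2C2O4 = 7.730 × 10^-3 × 90.03 = 0.6959 g

0.6959 g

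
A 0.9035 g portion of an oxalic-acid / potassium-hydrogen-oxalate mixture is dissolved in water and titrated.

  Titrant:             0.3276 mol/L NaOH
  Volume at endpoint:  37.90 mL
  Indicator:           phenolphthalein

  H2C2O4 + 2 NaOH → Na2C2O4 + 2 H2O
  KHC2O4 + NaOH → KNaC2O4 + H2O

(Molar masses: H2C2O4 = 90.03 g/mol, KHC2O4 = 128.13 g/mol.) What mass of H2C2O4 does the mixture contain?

n(NaOH) = 0.03790 × 0.3276 = 0.01242 mol
Let x = n(H2C2O4), y = n(KHC2O4).
Titrant: 2x + 1y = 0.01242;  mass: 90.03x + 128.13y = 0.9035
Solving, x = 4.135 × 10^-3 mol, y = 4.146 × 10^-3 mol
mass of H2C2O4 = 4.135 × 10^-3 × 90.03 = 0.3723 g

0.3723 g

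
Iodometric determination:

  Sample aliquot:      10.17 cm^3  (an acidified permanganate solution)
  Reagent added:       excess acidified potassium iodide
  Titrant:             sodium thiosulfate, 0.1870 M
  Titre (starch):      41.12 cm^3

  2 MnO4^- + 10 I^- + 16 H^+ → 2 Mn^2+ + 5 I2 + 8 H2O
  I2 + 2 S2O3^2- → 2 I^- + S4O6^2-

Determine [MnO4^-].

0.1512 M

n(S2O3^2-) = 0.04112 × 0.1870 = 7.689 × 10^-3 mol
n(I2) = n(S2O3^2-)/2 = 3.845 × 10^-3 mol
From the 2:5 ratio, n(MnO4^-) in the aliquot = 2/5 × 3.845 × 10^-3 = 1.538 × 10^-3 mol
[MnO4^-] = 1.538 × 10^-3 / 0.01017 = 0.1512 mol/L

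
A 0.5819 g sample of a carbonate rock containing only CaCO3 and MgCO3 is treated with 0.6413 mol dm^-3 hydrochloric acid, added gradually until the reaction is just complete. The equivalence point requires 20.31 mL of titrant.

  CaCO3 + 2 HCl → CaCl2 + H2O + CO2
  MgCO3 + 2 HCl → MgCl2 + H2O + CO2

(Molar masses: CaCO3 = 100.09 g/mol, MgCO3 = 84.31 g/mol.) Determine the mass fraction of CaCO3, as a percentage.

n(HCl) = 0.02031 × 0.6413 = 0.01302 mol
Let x = n(CaCO3), y = n(MgCO3).
Titrant: 2x + 2y = 0.01302;  mass: 100.09x + 84.31y = 0.5819
Solving, x = 2.081 × 10^-3 mol, y = 4.431 × 10^-3 mol
mass of CaCO3 = 2.081 × 10^-3 × 100.09 = 0.2083 g
% CaCO3 = 0.2083 / 0.5819 × 100 = 35.80 %

35.80 %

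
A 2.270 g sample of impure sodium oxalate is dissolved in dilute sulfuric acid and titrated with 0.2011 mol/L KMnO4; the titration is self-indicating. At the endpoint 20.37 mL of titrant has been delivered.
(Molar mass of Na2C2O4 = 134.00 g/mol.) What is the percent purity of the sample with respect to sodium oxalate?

2 MnO4^- + 5 C2O4^2- + 16 H^+ → 2 Mn^2+ + 10 CO2 + 8 H2O
n(KMnO4) = 0.02037 L × 0.2011 mol/L = 4.096 × 10^-3 mol
From the 5:2 ratio, n(Na2C2O4) = 5/2 × 4.096 × 10^-3 = 0.01024 mol
mass of Na2C2O4 = 0.01024 × 134.00 g/mol = 1.372 g
% Na2C2O4 = 1.372 / 2.270 × 100 = 60.45 %

60.45 %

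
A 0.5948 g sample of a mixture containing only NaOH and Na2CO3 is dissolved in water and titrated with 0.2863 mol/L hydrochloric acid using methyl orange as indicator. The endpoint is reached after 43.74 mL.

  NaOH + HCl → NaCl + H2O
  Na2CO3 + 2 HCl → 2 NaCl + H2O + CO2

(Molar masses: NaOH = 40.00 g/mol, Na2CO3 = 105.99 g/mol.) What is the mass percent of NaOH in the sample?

n(HCl) = 0.04374 × 0.2863 = 0.01252 mol
Let x = n(NaOH), y = n(Na2CO3).
Titrant: 1x + 2y = 0.01252;  mass: 40.00x + 105.99y = 0.5948
Solving, x = 5.298 × 10^-3 mol, y = 3.613 × 10^-3 mol
mass of NaOH = 5.298 × 10^-3 × 40.00 = 0.2119 g
% NaOH = 0.2119 / 0.5948 × 100 = 35.63 %

35.63 %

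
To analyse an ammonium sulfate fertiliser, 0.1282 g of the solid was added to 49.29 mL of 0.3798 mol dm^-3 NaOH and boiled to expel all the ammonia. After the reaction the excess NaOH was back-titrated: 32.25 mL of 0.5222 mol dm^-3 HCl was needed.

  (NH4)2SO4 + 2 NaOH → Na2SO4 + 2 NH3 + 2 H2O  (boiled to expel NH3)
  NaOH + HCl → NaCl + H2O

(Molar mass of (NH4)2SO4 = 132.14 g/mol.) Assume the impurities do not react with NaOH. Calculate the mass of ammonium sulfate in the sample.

0.1242 g

n(NaOH) added = 0.04929 × 0.3798 = 0.01872 mol
n(HCl) used in back-titration = 0.03225 × 0.5222 = 0.01684 mol
n(NaOH) left over = 0.01684 mol (1:1 ratio)
n(NaOH) consumed by analyte = 0.01872 − 0.01684 = 1.879 × 10^-3 mol
From the 1:2 ratio, n((NH4)2SO4) = 1/2 × 1.879 × 10^-3 = 9.397 × 10^-4 mol
mass of (NH4)2SO4 = 9.397 × 10^-4 × 132.14 = 0.1242 g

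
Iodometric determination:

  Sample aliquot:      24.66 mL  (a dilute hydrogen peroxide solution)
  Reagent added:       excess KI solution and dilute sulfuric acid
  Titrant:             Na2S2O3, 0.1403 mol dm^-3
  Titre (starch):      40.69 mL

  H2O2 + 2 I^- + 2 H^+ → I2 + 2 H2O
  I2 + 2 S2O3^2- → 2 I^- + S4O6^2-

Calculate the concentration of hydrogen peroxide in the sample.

0.1158 mol/L

n(S2O3^2-) = 0.04069 × 0.1403 = 5.709 × 10^-3 mol
n(I2) = n(S2O3^2-)/2 = 2.854 × 10^-3 mol
n(H2O2) in the aliquot = 2.854 × 10^-3 mol (1:1 ratio)
[H2O2] = 2.854 × 10^-3 / 0.02466 = 0.1158 mol/L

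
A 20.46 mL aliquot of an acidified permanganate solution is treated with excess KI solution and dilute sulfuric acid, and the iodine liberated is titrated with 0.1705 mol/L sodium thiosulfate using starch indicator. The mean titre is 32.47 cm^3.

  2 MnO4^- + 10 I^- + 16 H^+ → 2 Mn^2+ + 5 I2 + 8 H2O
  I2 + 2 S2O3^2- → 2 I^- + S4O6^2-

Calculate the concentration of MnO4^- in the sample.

0.05412 mol/L

n(S2O3^2-) = 0.03247 × 0.1705 = 5.536 × 10^-3 mol
n(I2) = n(S2O3^2-)/2 = 2.768 × 10^-3 mol
From the 2:5 ratio, n(MnO4^-) in the aliquot = 2/5 × 2.768 × 10^-3 = 1.107 × 10^-3 mol
[MnO4^-] = 1.107 × 10^-3 / 0.02046 = 0.05412 mol/L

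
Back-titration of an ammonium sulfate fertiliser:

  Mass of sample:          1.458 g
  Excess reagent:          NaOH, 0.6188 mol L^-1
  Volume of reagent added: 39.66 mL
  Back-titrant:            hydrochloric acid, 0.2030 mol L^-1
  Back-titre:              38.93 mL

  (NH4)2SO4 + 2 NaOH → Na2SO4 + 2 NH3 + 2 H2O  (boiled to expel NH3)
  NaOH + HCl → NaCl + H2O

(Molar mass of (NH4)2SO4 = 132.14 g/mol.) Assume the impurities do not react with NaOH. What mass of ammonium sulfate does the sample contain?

1.099 g

n(NaOH) added = 0.03966 × 0.6188 = 0.02454 mol
n(HCl) used in back-titration = 0.03893 × 0.2030 = 7.903 × 10^-3 mol
n(NaOH) left over = 7.903 × 10^-3 mol (1:1 ratio)
n(NaOH) consumed by analyte = 0.02454 − 7.903 × 10^-3 = 0.01664 mol
From the 1:2 ratio, n((NH4)2SO4) = 1/2 × 0.01664 = 8.319 × 10^-3 mol
mass of (NH4)2SO4 = 8.319 × 10^-3 × 132.14 = 1.099 g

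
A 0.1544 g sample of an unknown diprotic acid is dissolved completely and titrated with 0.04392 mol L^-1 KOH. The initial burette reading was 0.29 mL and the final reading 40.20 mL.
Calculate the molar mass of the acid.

176.2 g/mol

n(KOH) = 0.03991 L × 0.04392 mol/L = 1.753 × 10^-3 mol
From the 1:2 ratio, n(H2A) = 1/2 × 1.753 × 10^-3 = 8.764 × 10^-4 mol
M = m / n = 0.1544 g / 8.764 × 10^-4 mol = 176.2 g/mol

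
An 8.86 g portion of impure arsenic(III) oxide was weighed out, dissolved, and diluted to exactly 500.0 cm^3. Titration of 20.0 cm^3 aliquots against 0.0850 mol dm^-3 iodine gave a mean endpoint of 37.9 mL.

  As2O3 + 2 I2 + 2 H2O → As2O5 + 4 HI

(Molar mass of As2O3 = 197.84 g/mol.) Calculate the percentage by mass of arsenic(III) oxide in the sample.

89.9 %

n(I2) per titration = 0.0379 × 0.0850 = 3.22 × 10^-3 mol
From the 1:2 ratio, n(As2O3) in each aliquot = 1/2 × 3.22 × 10^-3 = 1.61 × 10^-3 mol
n(As2O3) in the whole flask = 1.61 × 10^-3 × 500.0/20.0 = 0.0403 mol
mass of As2O3 = 0.0403 × 197.84 = 7.97 g
% As2O3 = 7.97 / 8.86 × 100 = 89.9 %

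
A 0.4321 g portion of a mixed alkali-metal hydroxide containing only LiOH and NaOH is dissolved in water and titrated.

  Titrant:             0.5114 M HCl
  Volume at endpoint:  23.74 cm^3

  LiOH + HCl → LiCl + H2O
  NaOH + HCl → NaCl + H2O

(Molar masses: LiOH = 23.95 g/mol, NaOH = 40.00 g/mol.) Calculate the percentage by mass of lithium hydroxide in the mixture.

n(HCl) = 0.02374 × 0.5114 = 0.01214 mol
Let x = n(LiOH), y = n(NaOH).
Titrant: 1x + 1y = 0.01214;  mass: 23.95x + 40.00y = 0.4321
Solving, x = 3.335 × 10^-3 mol, y = 8.806 × 10^-3 mol
mass of LiOH = 3.335 × 10^-3 × 23.95 = 0.07987 g
% LiOH = 0.07987 / 0.4321 × 100 = 18.48 %

18.48 %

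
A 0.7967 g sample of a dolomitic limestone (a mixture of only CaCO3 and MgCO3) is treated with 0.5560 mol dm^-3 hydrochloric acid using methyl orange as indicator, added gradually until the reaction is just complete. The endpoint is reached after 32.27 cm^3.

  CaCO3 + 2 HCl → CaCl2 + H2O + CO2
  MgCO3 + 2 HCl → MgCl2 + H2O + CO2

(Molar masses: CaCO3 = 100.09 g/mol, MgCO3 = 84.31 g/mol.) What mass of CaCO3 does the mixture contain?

0.2559 g

n(HCl) = 0.03227 × 0.5560 = 0.01794 mol
Let x = n(CaCO3), y = n(MgCO3).
Titrant: 2x + 2y = 0.01794;  mass: 100.09x + 84.31y = 0.7967
Solving, x = 2.557 × 10^-3 mol, y = 6.414 × 10^-3 mol
mass of CaCO3 = 2.557 × 10^-3 × 100.09 = 0.2559 g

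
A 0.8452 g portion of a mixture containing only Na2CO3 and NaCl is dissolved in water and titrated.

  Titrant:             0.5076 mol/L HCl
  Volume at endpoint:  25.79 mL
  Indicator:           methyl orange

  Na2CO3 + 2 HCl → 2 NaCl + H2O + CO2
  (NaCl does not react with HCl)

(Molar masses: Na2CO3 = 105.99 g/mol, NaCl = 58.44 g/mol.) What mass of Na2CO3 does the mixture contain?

0.6938 g

n(HCl) = 0.02579 × 0.5076 = 0.01309 mol
Let x = n(Na2CO3), y = n(NaCl).
Titrant: 2x = 0.01309;  mass: 105.99x + 58.44y = 0.8452
Solving, x = 6.546 × 10^-3 mol, y = 2.591 × 10^-3 mol
mass of Na2CO3 = 6.546 × 10^-3 × 105.99 = 0.6938 g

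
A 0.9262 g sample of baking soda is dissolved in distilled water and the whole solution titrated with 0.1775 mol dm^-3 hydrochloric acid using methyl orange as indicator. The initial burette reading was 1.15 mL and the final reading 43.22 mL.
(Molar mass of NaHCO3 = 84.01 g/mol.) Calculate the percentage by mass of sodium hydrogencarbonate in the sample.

67.73 %

NaHCO3 + HCl → NaCl + H2O + CO2
n(HCl) = 0.04207 L × 0.1775 mol/L = 7.467 × 10^-3 mol
n(NaHCO3) = 7.467 × 10^-3 mol (1:1 ratio)
mass of NaHCO3 = 7.467 × 10^-3 × 84.01 g/mol = 0.6273 g
% NaHCO3 = 0.6273 / 0.9262 × 100 = 67.73 %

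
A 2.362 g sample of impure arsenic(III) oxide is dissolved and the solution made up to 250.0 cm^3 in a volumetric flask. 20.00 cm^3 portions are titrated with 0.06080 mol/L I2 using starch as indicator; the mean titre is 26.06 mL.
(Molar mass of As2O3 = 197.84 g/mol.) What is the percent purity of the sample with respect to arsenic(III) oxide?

As2O3 + 2 I2 + 2 H2O → As2O5 + 4 HI
n(I2) per titration = 0.02606 × 0.06080 = 1.584 × 10^-3 mol
From the 1:2 ratio, n(As2O3) in each aliquot = 1/2 × 1.584 × 10^-3 = 7.922 × 10^-4 mol
n(As2O3) in the whole flask = 7.922 × 10^-4 × 250.0/20.00 = 9.903 × 10^-3 mol
mass of As2O3 = 9.903 × 10^-3 × 197.84 = 1.959 g
% As2O3 = 1.959 / 2.362 × 100 = 82.95 %

82.95 %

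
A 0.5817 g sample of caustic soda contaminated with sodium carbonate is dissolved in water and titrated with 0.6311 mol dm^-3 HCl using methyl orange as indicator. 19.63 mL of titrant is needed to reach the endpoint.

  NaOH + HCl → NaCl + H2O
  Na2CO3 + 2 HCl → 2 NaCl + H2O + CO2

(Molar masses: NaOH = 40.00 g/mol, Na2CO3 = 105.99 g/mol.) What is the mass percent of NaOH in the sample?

n(HCl) = 0.01963 × 0.6311 = 0.01239 mol
Let x = n(NaOH), y = n(Na2CO3).
Titrant: 1x + 2y = 0.01239;  mass: 40.00x + 105.99y = 0.5817
Solving, x = 5.758 × 10^-3 mol, y = 3.315 × 10^-3 mol
mass of NaOH = 5.758 × 10^-3 × 40.00 = 0.2303 g
% NaOH = 0.2303 / 0.5817 × 100 = 39.60 %

39.60 %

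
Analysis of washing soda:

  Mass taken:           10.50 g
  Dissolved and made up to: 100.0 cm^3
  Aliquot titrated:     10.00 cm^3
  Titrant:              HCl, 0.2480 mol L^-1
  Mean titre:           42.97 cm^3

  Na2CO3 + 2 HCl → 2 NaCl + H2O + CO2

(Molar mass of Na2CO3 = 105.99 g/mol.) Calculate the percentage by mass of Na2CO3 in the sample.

n(HCl) per titration = 0.04297 × 0.2480 = 0.01066 mol
From the 1:2 ratio, n(Na2CO3) in each aliquot = 1/2 × 0.01066 = 5.328 × 10^-3 mol
n(Na2CO3) in the whole flask = 5.328 × 10^-3 × 100.0/10.00 = 0.05328 mol
mass of Na2CO3 = 0.05328 × 105.99 = 5.647 g
% Na2CO3 = 5.647 / 10.50 × 100 = 53.79 %

53.79 %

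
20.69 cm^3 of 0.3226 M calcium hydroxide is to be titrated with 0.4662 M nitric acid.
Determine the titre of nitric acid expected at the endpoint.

Ca(OH)2 + 2 HNO3 → Ca(NO3)2 + 2 H2O
n(Ca(OH)2) = 0.02069 L × 0.3226 mol/L = 6.675 × 10^-3 mol
From the 2:1 stoichiometry, n(HNO3) = 2/1 × 6.675 × 10^-3 = 0.01335 mol
V(HNO3) = 0.01335 mol / 0.4662 mol/L = 0.02863 L = 28.63 mL

28.63 mL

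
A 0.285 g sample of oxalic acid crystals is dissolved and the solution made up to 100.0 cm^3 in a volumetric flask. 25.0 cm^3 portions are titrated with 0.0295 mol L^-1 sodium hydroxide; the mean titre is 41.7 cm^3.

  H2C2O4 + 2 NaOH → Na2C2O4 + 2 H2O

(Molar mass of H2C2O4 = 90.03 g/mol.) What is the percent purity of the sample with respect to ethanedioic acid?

n(NaOH) per titration = 0.0417 × 0.0295 = 1.23 × 10^-3 mol
From the 1:2 ratio, n(H2C2O4) in each aliquot = 1/2 × 1.23 × 10^-3 = 6.15 × 10^-4 mol
n(H2C2O4) in the whole flask = 6.15 × 10^-4 × 100.0/25.0 = 2.46 × 10^-3 mol
mass of H2C2O4 = 2.46 × 10^-3 × 90.03 = 0.222 g
% H2C2O4 = 0.222 / 0.285 × 100 = 77.7 %

77.7 %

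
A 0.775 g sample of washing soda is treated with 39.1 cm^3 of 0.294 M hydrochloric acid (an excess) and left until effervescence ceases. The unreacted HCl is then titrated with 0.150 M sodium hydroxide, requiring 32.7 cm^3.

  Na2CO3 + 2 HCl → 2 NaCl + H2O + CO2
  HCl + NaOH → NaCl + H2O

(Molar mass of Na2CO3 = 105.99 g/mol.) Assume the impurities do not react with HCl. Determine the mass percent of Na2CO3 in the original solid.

n(HCl) added = 0.0391 × 0.294 = 0.0115 mol
n(NaOH) used in back-titration = 0.0327 × 0.150 = 4.91 × 10^-3 mol
n(HCl) left over = 4.91 × 10^-3 mol (1:1 ratio)
n(HCl) consumed by analyte = 0.0115 − 4.91 × 10^-3 = 6.59 × 10^-3 mol
From the 1:2 ratio, n(Na2CO3) = 1/2 × 6.59 × 10^-3 = 3.30 × 10^-3 mol
mass of Na2CO3 = 3.30 × 10^-3 × 105.99 = 0.349 g
% Na2CO3 = 0.349 / 0.775 × 100 = 45.1 %

45.1 %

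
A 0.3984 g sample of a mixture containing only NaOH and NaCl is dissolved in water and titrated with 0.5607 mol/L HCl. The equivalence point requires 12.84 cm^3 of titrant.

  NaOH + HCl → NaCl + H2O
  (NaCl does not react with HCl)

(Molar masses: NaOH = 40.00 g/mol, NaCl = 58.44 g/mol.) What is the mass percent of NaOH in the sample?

n(HCl) = 0.01284 × 0.5607 = 7.199 × 10^-3 mol
Let x = n(NaOH), y = n(NaCl).
Titrant: 1x = 7.199 × 10^-3;  mass: 40.00x + 58.44y = 0.3984
Solving, x = 7.199 × 10^-3 mol, y = 1.890 × 10^-3 mol
mass of NaOH = 7.199 × 10^-3 × 40.00 = 0.2880 g
% NaOH = 0.2880 / 0.3984 × 100 = 72.28 %

72.28 %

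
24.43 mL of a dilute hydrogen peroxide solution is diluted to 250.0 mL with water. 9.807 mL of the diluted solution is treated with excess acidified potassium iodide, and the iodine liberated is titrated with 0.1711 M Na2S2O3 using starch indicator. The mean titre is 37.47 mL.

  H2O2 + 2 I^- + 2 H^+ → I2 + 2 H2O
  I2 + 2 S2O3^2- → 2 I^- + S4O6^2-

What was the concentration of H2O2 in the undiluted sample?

n(S2O3^2-) = 0.03747 × 0.1711 = 6.411 × 10^-3 mol
n(I2) = n(S2O3^2-)/2 = 3.206 × 10^-3 mol
n(H2O2) in the aliquot = 3.206 × 10^-3 mol (1:1 ratio)
[H2O2]_dilute = 3.206 × 10^-3 / 0.009807 = 0.3269 mol/L
[H2O2]_original = 0.3269 × 250.0/24.43 = 3.345 mol/L

3.345 M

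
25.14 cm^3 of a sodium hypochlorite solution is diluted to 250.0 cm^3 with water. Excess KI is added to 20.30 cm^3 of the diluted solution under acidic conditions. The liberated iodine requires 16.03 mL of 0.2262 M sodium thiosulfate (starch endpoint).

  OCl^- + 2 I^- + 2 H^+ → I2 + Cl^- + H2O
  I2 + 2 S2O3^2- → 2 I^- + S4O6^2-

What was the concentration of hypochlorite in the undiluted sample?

0.8881 M

n(S2O3^2-) = 0.01603 × 0.2262 = 3.626 × 10^-3 mol
n(I2) = n(S2O3^2-)/2 = 1.813 × 10^-3 mol
n(OCl^-) in the aliquot = 1.813 × 10^-3 mol (1:1 ratio)
[OCl^-]_dilute = 1.813 × 10^-3 / 0.02030 = 0.08931 mol/L
[OCl^-]_original = 0.08931 × 250.0/25.14 = 0.8881 mol/L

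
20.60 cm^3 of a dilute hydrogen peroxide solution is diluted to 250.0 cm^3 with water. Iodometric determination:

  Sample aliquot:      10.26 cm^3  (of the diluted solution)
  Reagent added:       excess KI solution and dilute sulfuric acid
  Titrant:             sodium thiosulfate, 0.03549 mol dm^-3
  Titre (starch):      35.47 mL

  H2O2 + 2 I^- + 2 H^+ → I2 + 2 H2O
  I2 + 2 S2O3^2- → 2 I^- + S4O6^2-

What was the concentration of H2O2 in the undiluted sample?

n(S2O3^2-) = 0.03547 × 0.03549 = 1.259 × 10^-3 mol
n(I2) = n(S2O3^2-)/2 = 6.294 × 10^-4 mol
n(H2O2) in the aliquot = 6.294 × 10^-4 mol (1:1 ratio)
[H2O2]_dilute = 6.294 × 10^-4 / 0.01026 = 0.06135 mol/L
[H2O2]_original = 0.06135 × 250.0/20.60 = 0.7445 mol/L

0.7445 mol/L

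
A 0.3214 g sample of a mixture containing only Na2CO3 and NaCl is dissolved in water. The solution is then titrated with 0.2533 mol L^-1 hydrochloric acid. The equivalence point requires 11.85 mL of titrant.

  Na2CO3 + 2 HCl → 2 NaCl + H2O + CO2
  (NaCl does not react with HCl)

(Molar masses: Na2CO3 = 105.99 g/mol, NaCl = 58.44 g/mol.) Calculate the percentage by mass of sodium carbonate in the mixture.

49.49 %

n(HCl) = 0.01185 × 0.2533 = 3.002 × 10^-3 mol
Let x = n(Na2CO3), y = n(NaCl).
Titrant: 2x = 3.002 × 10^-3;  mass: 105.99x + 58.44y = 0.3214
Solving, x = 1.501 × 10^-3 mol, y = 2.778 × 10^-3 mol
mass of Na2CO3 = 1.501 × 10^-3 × 105.99 = 0.1591 g
% Na2CO3 = 0.1591 / 0.3214 × 100 = 49.49 %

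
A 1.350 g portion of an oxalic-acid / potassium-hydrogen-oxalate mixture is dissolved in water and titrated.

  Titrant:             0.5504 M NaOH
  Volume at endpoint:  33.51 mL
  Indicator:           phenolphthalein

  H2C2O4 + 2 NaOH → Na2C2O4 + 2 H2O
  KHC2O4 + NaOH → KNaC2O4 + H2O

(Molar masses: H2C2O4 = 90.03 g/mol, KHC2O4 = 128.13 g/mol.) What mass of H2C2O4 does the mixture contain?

n(NaOH) = 0.03351 × 0.5504 = 0.01844 mol
Let x = n(H2C2O4), y = n(KHC2O4).
Titrant: 2x + 1y = 0.01844;  mass: 90.03x + 128.13y = 1.350
Solving, x = 6.095 × 10^-3 mol, y = 6.253 × 10^-3 mol
mass of H2C2O4 = 6.095 × 10^-3 × 90.03 = 0.5488 g

0.5488 g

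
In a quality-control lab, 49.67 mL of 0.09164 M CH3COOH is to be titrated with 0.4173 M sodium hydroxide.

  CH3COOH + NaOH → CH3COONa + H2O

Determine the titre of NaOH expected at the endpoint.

10.91 mL

n(CH3COOH) = 0.04967 L × 0.09164 mol/L = 4.552 × 10^-3 mol
n(NaOH) = 4.552 × 10^-3 mol (1:1 stoichiometry)
V(NaOH) = 4.552 × 10^-3 mol / 0.4173 mol/L = 0.01091 L = 10.91 mL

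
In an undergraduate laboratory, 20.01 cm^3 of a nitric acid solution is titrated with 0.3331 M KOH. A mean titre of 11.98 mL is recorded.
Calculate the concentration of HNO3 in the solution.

0.1994 M

HNO3 + KOH → KNO3 + H2O
n(KOH) = 0.01198 L × 0.3331 mol/L = 3.991 × 10^-3 mol
n(HNO3) = 3.991 × 10^-3 mol (1:1 mole ratio)
[HNO3] = 3.991 × 10^-3 mol / 0.02001 L = 0.1994 mol/L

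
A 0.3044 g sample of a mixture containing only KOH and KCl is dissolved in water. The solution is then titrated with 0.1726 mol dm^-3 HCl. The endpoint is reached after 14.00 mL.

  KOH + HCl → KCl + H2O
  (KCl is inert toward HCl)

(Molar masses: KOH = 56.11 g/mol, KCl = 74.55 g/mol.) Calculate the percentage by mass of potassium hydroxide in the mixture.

n(HCl) = 0.01400 × 0.1726 = 2.416 × 10^-3 mol
Let x = n(KOH), y = n(KCl).
Titrant: 1x = 2.416 × 10^-3;  mass: 56.11x + 74.55y = 0.3044
Solving, x = 2.416 × 10^-3 mol, y = 2.264 × 10^-3 mol
mass of KOH = 2.416 × 10^-3 × 56.11 = 0.1356 g
% KOH = 0.1356 / 0.3044 × 100 = 44.54 %

44.54 %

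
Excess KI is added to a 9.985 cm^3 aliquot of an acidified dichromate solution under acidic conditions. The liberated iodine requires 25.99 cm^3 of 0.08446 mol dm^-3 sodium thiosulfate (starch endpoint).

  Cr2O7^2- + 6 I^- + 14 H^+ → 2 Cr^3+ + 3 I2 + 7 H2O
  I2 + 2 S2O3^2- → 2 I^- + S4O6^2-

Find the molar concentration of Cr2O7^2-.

n(S2O3^2-) = 0.02599 × 0.08446 = 2.195 × 10^-3 mol
n(I2) = n(S2O3^2-)/2 = 1.098 × 10^-3 mol
From the 1:3 ratio, n(Cr2O7^2-) in the aliquot = 1/3 × 1.098 × 10^-3 = 3.659 × 10^-4 mol
[Cr2O7^2-] = 3.659 × 10^-4 / 0.009985 = 0.03664 mol/L

0.03664 mol/L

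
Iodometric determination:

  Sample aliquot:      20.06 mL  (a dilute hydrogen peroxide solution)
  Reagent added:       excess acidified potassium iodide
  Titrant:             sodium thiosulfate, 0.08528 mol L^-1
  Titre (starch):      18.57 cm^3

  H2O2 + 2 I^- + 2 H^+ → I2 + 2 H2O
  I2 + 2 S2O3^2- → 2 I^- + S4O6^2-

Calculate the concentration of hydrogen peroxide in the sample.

n(S2O3^2-) = 0.01857 × 0.08528 = 1.584 × 10^-3 mol
n(I2) = n(S2O3^2-)/2 = 7.918 × 10^-4 mol
n(H2O2) in the aliquot = 7.918 × 10^-4 mol (1:1 ratio)
[H2O2] = 7.918 × 10^-4 / 0.02006 = 0.03947 mol/L

0.03947 mol/L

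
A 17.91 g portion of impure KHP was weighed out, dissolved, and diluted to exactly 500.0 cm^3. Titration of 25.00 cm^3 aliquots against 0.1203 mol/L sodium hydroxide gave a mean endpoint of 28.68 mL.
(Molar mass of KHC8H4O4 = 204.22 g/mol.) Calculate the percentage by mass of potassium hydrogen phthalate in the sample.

KHC8H4O4 + NaOH → KNaC8H4O4 + H2O
n(NaOH) per titration = 0.02868 × 0.1203 = 3.450 × 10^-3 mol
n(KHC8H4O4) in each aliquot = 3.450 × 10^-3 mol (1:1 ratio)
n(KHC8H4O4) in the whole flask = 3.450 × 10^-3 × 500.0/25.00 = 0.06900 mol
mass of KHC8H4O4 = 0.06900 × 204.22 = 14.09 g
% KHC8H4O4 = 14.09 / 17.91 × 100 = 78.68 %

78.68 %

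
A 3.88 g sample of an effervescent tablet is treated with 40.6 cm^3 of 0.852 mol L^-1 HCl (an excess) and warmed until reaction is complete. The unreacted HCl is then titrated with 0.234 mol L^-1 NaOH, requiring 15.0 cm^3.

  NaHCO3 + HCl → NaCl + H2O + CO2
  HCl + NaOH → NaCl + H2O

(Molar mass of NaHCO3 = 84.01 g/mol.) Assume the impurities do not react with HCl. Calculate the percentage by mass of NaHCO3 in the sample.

n(HCl) added = 0.0406 × 0.852 = 0.0346 mol
n(NaOH) used in back-titration = 0.0150 × 0.234 = 3.51 × 10^-3 mol
n(HCl) left over = 3.51 × 10^-3 mol (1:1 ratio)
n(HCl) consumed by analyte = 0.0346 − 3.51 × 10^-3 = 0.0311 mol
n(NaHCO3) = 0.0311 mol (1:1 ratio)
mass of NaHCO3 = 0.0311 × 84.01 = 2.61 g
% NaHCO3 = 2.61 / 3.88 × 100 = 67.3 %

67.3 %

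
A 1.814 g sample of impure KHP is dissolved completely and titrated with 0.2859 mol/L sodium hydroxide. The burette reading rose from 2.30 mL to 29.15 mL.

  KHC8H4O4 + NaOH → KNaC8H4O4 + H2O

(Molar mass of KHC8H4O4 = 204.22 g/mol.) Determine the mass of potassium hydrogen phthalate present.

n(NaOH) = 0.02685 L × 0.2859 mol/L = 7.676 × 10^-3 mol
n(KHC8H4O4) = 7.676 × 10^-3 mol (1:1 ratio)
mass of KHC8H4O4 = 7.676 × 10^-3 × 204.22 g/mol = 1.568 g

1.568 g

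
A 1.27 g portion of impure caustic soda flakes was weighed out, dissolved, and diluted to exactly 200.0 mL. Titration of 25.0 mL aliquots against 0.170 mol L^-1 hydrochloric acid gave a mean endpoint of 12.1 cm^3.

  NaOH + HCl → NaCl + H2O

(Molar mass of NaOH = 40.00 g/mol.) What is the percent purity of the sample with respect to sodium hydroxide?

51.8 %

n(HCl) per titration = 0.0121 × 0.170 = 2.06 × 10^-3 mol
n(NaOH) in each aliquot = 2.06 × 10^-3 mol (1:1 ratio)
n(NaOH) in the whole flask = 2.06 × 10^-3 × 200.0/25.0 = 0.0165 mol
mass of NaOH = 0.0165 × 40.00 = 0.658 g
% NaOH = 0.658 / 1.27 × 100 = 51.8 %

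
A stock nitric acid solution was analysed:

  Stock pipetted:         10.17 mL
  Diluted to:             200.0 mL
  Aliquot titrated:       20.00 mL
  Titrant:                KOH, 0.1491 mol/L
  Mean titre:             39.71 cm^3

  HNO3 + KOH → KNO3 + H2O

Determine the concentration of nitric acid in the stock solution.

n(KOH) = 0.03971 × 0.1491 = 5.921 × 10^-3 mol
n(HNO3) in the aliquot = 5.921 × 10^-3 mol (1:1 ratio)
[HNO3]_dilute = 5.921 × 10^-3 / 0.02000 = 0.2960 mol/L
Dilution factor = 200.0 / 10.17 = 19.67
[HNO3]_stock = 0.2960 × 19.67 = 5.822 mol/L

5.822 mol/L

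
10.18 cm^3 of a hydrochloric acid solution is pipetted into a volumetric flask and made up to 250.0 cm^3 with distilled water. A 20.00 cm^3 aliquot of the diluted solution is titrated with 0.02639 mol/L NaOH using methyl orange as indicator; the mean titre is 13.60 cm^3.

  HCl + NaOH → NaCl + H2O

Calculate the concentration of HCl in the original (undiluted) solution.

n(NaOH) = 0.01360 × 0.02639 = 3.589 × 10^-4 mol
n(HCl) in the aliquot = 3.589 × 10^-4 mol (1:1 ratio)
[HCl]_dilute = 3.589 × 10^-4 / 0.02000 = 0.01795 mol/L
Dilution factor = 250.0 / 10.18 = 24.56
[HCl]_stock = 0.01795 × 24.56 = 0.4407 mol/L

0.4407 mol/L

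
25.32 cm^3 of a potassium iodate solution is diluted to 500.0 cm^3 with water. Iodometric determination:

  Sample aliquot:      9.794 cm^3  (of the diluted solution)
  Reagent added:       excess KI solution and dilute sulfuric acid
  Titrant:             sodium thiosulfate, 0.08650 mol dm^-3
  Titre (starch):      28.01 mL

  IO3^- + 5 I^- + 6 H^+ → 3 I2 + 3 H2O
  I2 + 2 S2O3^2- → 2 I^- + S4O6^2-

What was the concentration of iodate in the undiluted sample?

n(S2O3^2-) = 0.02801 × 0.08650 = 2.423 × 10^-3 mol
n(I2) = n(S2O3^2-)/2 = 1.211 × 10^-3 mol
From the 1:3 ratio, n(IO3^-) in the aliquot = 1/3 × 1.211 × 10^-3 = 4.038 × 10^-4 mol
[IO3^-]_dilute = 4.038 × 10^-4 / 0.009794 = 0.04123 mol/L
[IO3^-]_original = 0.04123 × 500.0/25.32 = 0.8142 mol/L

0.8142 mol/L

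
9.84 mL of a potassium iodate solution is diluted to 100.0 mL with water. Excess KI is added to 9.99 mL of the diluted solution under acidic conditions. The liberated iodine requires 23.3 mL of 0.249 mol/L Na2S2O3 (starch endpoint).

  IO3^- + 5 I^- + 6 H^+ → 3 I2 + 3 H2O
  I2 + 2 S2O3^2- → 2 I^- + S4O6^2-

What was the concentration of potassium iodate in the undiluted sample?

n(S2O3^2-) = 0.0233 × 0.249 = 5.80 × 10^-3 mol
n(I2) = n(S2O3^2-)/2 = 2.90 × 10^-3 mol
From the 1:3 ratio, n(IO3^-) in the aliquot = 1/3 × 2.90 × 10^-3 = 9.67 × 10^-4 mol
[IO3^-]_dilute = 9.67 × 10^-4 / 0.00999 = 0.0968 mol/L
[IO3^-]_original = 0.0968 × 100.0/9.84 = 0.984 mol/L

0.984 mol/L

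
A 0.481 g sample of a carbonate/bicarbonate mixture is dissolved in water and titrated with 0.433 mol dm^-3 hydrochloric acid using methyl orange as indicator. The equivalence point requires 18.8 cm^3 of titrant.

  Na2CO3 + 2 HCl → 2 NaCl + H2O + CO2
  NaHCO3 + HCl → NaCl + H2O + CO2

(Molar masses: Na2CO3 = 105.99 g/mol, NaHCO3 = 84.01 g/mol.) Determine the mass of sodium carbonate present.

0.347 g

n(HCl) = 0.0188 × 0.433 = 8.14 × 10^-3 mol
Let x = n(Na2CO3), y = n(NaHCO3).
Titrant: 2x + 1y = 8.14 × 10^-3;  mass: 105.99x + 84.01y = 0.481
Solving, x = 3.27 × 10^-3 mol, y = 1.60 × 10^-3 mol
mass of Na2CO3 = 3.27 × 10^-3 × 105.99 = 0.347 g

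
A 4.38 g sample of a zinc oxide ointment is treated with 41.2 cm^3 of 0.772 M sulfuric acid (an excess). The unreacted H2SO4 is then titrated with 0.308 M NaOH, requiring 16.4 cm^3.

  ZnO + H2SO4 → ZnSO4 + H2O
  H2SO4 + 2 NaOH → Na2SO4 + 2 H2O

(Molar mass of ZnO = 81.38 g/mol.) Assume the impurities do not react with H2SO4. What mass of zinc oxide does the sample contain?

2.38 g

n(H2SO4) added = 0.0412 × 0.772 = 0.0318 mol
n(NaOH) used in back-titration = 0.0164 × 0.308 = 5.05 × 10^-3 mol
From the 1:2 ratio, n(H2SO4) left over = 1/2 × 5.05 × 10^-3 = 2.53 × 10^-3 mol
n(H2SO4) consumed by analyte = 0.0318 − 2.53 × 10^-3 = 0.0293 mol
n(ZnO) = 0.0293 mol (1:1 ratio)
mass of ZnO = 0.0293 × 81.38 = 2.38 g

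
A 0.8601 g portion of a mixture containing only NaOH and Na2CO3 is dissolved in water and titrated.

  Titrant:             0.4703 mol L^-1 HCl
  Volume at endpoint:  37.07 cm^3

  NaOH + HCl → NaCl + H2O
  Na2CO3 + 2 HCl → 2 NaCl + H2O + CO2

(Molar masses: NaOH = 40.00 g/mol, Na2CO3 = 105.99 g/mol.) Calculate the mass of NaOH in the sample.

n(HCl) = 0.03707 × 0.4703 = 0.01743 mol
Let x = n(NaOH), y = n(Na2CO3).
Titrant: 1x + 2y = 0.01743;  mass: 40.00x + 105.99y = 0.8601
Solving, x = 4.911 × 10^-3 mol, y = 6.262 × 10^-3 mol
mass of NaOH = 4.911 × 10^-3 × 40.00 = 0.1964 g

0.1964 g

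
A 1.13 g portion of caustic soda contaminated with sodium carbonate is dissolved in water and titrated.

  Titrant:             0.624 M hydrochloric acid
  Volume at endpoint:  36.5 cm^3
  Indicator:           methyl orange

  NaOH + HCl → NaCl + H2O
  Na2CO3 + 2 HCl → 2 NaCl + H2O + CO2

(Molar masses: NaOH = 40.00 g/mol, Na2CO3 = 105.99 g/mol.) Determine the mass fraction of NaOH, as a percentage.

n(HCl) = 0.0365 × 0.624 = 0.0228 mol
Let x = n(NaOH), y = n(Na2CO3).
Titrant: 1x + 2y = 0.0228;  mass: 40.00x + 105.99y = 1.13
Solving, x = 5.93 × 10^-3 mol, y = 8.42 × 10^-3 mol
mass of NaOH = 5.93 × 10^-3 × 40.00 = 0.237 g
% NaOH = 0.237 / 1.13 × 100 = 21.0 %

21.0 %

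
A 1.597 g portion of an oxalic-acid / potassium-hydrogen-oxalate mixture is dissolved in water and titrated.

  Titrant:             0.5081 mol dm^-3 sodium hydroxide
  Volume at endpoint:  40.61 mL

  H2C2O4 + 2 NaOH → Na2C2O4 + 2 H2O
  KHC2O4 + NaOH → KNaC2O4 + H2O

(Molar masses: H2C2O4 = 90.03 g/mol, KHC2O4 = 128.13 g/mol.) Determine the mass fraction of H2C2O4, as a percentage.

n(NaOH) = 0.04061 × 0.5081 = 0.02063 mol
Let x = n(H2C2O4), y = n(KHC2O4).
Titrant: 2x + 1y = 0.02063;  mass: 90.03x + 128.13y = 1.597
Solving, x = 6.297 × 10^-3 mol, y = 8.039 × 10^-3 mol
mass of H2C2O4 = 6.297 × 10^-3 × 90.03 = 0.5670 g
% H2C2O4 = 0.5670 / 1.597 × 100 = 35.50 %

35.50 %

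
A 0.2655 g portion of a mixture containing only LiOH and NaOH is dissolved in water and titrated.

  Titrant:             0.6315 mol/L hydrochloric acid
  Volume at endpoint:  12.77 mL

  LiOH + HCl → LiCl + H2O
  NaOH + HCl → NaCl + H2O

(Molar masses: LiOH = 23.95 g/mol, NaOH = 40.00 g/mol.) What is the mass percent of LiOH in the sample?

32.08 %

n(HCl) = 0.01277 × 0.6315 = 8.064 × 10^-3 mol
Let x = n(LiOH), y = n(NaOH).
Titrant: 1x + 1y = 8.064 × 10^-3;  mass: 23.95x + 40.00y = 0.2655
Solving, x = 3.556 × 10^-3 mol, y = 4.508 × 10^-3 mol
mass of LiOH = 3.556 × 10^-3 × 23.95 = 0.08516 g
% LiOH = 0.08516 / 0.2655 × 100 = 32.08 %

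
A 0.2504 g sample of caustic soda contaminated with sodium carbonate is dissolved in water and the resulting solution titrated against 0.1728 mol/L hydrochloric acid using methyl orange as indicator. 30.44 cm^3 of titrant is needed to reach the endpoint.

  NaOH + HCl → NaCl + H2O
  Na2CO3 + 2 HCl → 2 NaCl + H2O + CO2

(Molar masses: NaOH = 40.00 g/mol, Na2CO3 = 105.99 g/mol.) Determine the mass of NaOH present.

n(HCl) = 0.03044 × 0.1728 = 5.260 × 10^-3 mol
Let x = n(NaOH), y = n(Na2CO3).
Titrant: 1x + 2y = 5.260 × 10^-3;  mass: 40.00x + 105.99y = 0.2504
Solving, x = 2.182 × 10^-3 mol, y = 1.539 × 10^-3 mol
mass of NaOH = 2.182 × 10^-3 × 40.00 = 0.08728 g

0.08728 g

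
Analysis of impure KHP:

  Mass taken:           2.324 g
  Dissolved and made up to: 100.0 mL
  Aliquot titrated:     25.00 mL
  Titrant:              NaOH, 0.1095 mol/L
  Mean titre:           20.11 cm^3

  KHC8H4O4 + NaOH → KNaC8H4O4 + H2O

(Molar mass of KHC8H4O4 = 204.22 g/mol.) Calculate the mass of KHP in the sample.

1.799 g

n(NaOH) per titration = 0.02011 × 0.1095 = 2.202 × 10^-3 mol
n(KHC8H4O4) in each aliquot = 2.202 × 10^-3 mol (1:1 ratio)
n(KHC8H4O4) in the whole flask = 2.202 × 10^-3 × 100.0/25.00 = 8.808 × 10^-3 mol
mass of KHC8H4O4 = 8.808 × 10^-3 × 204.22 = 1.799 g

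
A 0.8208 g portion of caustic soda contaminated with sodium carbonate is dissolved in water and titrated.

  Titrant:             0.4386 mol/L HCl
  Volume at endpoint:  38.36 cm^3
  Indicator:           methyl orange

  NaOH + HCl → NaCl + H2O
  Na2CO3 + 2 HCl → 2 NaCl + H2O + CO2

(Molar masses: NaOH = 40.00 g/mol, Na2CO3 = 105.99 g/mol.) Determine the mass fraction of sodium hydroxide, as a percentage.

n(HCl) = 0.03836 × 0.4386 = 0.01682 mol
Let x = n(NaOH), y = n(Na2CO3).
Titrant: 1x + 2y = 0.01682;  mass: 40.00x + 105.99y = 0.8208
Solving, x = 5.450 × 10^-3 mol, y = 5.687 × 10^-3 mol
mass of NaOH = 5.450 × 10^-3 × 40.00 = 0.2180 g
% NaOH = 0.2180 / 0.8208 × 100 = 26.56 %

26.56 %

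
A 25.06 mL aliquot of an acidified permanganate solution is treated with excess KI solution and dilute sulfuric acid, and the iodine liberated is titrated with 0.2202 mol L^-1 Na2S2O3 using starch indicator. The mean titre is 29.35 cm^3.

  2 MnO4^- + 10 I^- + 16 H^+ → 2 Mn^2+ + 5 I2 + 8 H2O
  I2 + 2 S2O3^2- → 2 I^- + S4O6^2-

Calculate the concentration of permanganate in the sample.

0.05158 mol/L

n(S2O3^2-) = 0.02935 × 0.2202 = 6.463 × 10^-3 mol
n(I2) = n(S2O3^2-)/2 = 3.231 × 10^-3 mol
From the 2:5 ratio, n(MnO4^-) in the aliquot = 2/5 × 3.231 × 10^-3 = 1.293 × 10^-3 mol
[MnO4^-] = 1.293 × 10^-3 / 0.02506 = 0.05158 mol/L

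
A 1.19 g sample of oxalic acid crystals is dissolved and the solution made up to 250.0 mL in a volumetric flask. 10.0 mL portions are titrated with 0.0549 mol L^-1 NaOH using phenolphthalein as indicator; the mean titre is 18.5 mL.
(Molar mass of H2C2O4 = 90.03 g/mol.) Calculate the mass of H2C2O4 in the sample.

H2C2O4 + 2 NaOH → Na2C2O4 + 2 H2O
n(NaOH) per titration = 0.0185 × 0.0549 = 1.02 × 10^-3 mol
From the 1:2 ratio, n(H2C2O4) in each aliquot = 1/2 × 1.02 × 10^-3 = 5.08 × 10^-4 mol
n(H2C2O4) in the whole flask = 5.08 × 10^-4 × 250.0/10.0 = 0.0127 mol
mass of H2C2O4 = 0.0127 × 90.03 = 1.14 g

1.14 g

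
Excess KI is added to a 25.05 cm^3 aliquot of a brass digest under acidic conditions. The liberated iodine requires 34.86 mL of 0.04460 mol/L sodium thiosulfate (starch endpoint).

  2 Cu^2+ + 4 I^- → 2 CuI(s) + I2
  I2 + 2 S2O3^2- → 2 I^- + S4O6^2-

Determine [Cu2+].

n(S2O3^2-) = 0.03486 × 0.04460 = 1.555 × 10^-3 mol
n(I2) = n(S2O3^2-)/2 = 7.774 × 10^-4 mol
From the 2:1 ratio, n(Cu2+) in the aliquot = 2/1 × 7.774 × 10^-4 = 1.555 × 10^-3 mol
[Cu2+] = 1.555 × 10^-3 / 0.02505 = 0.06207 mol/L

0.06207 mol/L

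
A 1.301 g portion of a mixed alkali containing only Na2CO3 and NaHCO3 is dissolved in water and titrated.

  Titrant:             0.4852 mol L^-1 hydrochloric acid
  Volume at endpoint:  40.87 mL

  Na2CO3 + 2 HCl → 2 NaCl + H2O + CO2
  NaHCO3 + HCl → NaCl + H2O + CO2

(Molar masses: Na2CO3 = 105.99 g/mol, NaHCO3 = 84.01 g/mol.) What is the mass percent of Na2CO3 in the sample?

n(HCl) = 0.04087 × 0.4852 = 0.01983 mol
Let x = n(Na2CO3), y = n(NaHCO3).
Titrant: 2x + 1y = 0.01983;  mass: 105.99x + 84.01y = 1.301
Solving, x = 5.883 × 10^-3 mol, y = 8.064 × 10^-3 mol
mass of Na2CO3 = 5.883 × 10^-3 × 105.99 = 0.6235 g
% Na2CO3 = 0.6235 / 1.301 × 100 = 47.93 %

47.93 %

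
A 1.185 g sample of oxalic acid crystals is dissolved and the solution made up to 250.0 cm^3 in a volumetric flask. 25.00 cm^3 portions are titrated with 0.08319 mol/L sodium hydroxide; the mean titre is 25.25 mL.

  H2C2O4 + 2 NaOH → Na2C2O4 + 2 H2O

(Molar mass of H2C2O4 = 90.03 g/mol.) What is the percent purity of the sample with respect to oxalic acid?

79.79 %

n(NaOH) per titration = 0.02525 × 0.08319 = 2.101 × 10^-3 mol
From the 1:2 ratio, n(H2C2O4) in each aliquot = 1/2 × 2.101 × 10^-3 = 1.050 × 10^-3 mol
n(H2C2O4) in the whole flask = 1.050 × 10^-3 × 250.0/25.00 = 0.01050 mol
mass of H2C2O4 = 0.01050 × 90.03 = 0.9456 g
% H2C2O4 = 0.9456 / 1.185 × 100 = 79.79 %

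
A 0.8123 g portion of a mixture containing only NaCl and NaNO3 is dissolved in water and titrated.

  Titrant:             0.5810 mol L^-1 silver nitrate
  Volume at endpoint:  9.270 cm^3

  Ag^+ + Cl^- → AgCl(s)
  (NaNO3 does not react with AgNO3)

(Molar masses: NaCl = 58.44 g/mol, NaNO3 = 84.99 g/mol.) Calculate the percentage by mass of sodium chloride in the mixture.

38.75 %

n(AgNO3) = 0.009270 × 0.5810 = 5.386 × 10^-3 mol
Let x = n(NaCl), y = n(NaNO3).
Titrant: 1x = 5.386 × 10^-3;  mass: 58.44x + 84.99y = 0.8123
Solving, x = 5.386 × 10^-3 mol, y = 5.854 × 10^-3 mol
mass of NaCl = 5.386 × 10^-3 × 58.44 = 0.3148 g
% NaCl = 0.3148 / 0.8123 × 100 = 38.75 %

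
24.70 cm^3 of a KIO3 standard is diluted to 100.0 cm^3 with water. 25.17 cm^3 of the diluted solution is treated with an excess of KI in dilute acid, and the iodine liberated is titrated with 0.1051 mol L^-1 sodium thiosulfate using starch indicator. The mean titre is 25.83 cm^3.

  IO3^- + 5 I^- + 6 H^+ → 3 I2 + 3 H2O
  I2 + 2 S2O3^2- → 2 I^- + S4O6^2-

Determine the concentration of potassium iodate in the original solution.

0.07278 mol/L

n(S2O3^2-) = 0.02583 × 0.1051 = 2.715 × 10^-3 mol
n(I2) = n(S2O3^2-)/2 = 1.357 × 10^-3 mol
From the 1:3 ratio, n(IO3^-) in the aliquot = 1/3 × 1.357 × 10^-3 = 4.525 × 10^-4 mol
[IO3^-]_dilute = 4.525 × 10^-4 / 0.02517 = 0.01798 mol/L
[IO3^-]_original = 0.01798 × 100.0/24.70 = 0.07278 mol/L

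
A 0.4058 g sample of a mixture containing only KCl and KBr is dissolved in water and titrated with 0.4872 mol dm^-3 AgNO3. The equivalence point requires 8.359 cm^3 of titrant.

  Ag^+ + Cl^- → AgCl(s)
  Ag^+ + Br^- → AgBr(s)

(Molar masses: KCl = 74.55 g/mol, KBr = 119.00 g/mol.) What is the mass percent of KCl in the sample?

32.58 %

n(AgNO3) = 0.008359 × 0.4872 = 4.073 × 10^-3 mol
Let x = n(KCl), y = n(KBr).
Titrant: 1x + 1y = 4.073 × 10^-3;  mass: 74.55x + 119.00y = 0.4058
Solving, x = 1.773 × 10^-3 mol, y = 2.299 × 10^-3 mol
mass of KCl = 1.773 × 10^-3 × 74.55 = 0.1322 g
% KCl = 0.1322 / 0.4058 × 100 = 32.58 %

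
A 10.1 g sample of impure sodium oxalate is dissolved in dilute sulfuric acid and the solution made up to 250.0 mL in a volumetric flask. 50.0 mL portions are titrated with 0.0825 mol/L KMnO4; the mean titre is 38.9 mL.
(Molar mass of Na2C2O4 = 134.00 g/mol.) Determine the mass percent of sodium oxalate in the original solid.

53.2 %

2 MnO4^- + 5 C2O4^2- + 16 H^+ → 2 Mn^2+ + 10 CO2 + 8 H2O
n(KMnO4) per titration = 0.0389 × 0.0825 = 3.21 × 10^-3 mol
From the 5:2 ratio, n(Na2C2O4) in each aliquot = 5/2 × 3.21 × 10^-3 = 8.02 × 10^-3 mol
n(Na2C2O4) in the whole flask = 8.02 × 10^-3 × 250.0/50.0 = 0.0401 mol
mass of Na2C2O4 = 0.0401 × 134.00 = 5.38 g
% Na2C2O4 = 5.38 / 10.1 × 100 = 53.2 %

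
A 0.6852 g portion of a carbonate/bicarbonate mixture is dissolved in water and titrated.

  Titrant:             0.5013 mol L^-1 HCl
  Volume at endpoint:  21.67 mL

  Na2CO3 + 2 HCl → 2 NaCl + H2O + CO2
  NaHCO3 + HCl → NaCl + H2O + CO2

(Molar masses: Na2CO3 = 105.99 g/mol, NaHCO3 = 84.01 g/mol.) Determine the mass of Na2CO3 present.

n(HCl) = 0.02167 × 0.5013 = 0.01086 mol
Let x = n(Na2CO3), y = n(NaHCO3).
Titrant: 2x + 1y = 0.01086;  mass: 105.99x + 84.01y = 0.6852
Solving, x = 3.666 × 10^-3 mol, y = 3.531 × 10^-3 mol
mass of Na2CO3 = 3.666 × 10^-3 × 105.99 = 0.3886 g

0.3886 g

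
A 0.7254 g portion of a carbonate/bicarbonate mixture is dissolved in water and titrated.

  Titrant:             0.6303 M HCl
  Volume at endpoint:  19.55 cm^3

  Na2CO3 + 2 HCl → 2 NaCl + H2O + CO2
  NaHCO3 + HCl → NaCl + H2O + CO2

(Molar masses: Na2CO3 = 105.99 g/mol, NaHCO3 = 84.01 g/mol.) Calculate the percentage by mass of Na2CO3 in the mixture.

n(HCl) = 0.01955 × 0.6303 = 0.01232 mol
Let x = n(Na2CO3), y = n(NaHCO3).
Titrant: 2x + 1y = 0.01232;  mass: 105.99x + 84.01y = 0.7254
Solving, x = 4.994 × 10^-3 mol, y = 2.334 × 10^-3 mol
mass of Na2CO3 = 4.994 × 10^-3 × 105.99 = 0.5294 g
% Na2CO3 = 0.5294 / 0.7254 × 100 = 72.97 %

72.97 %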